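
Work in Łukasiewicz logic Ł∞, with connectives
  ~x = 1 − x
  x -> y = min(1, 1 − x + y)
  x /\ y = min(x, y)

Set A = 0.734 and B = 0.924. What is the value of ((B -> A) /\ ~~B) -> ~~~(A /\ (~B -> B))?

B -> A = min(1, 1 − 0.924 + 0.734) = min(1, 0.810) = 0.810
~B = 1 − 0.924 = 0.076
~~B = 1 − 0.076 = 0.924
(B -> A) /\ ~~B = min(0.810, 0.924) = 0.810
~B -> B = min(1, 1 − 0.076 + 0.924) = min(1, 1.848) = 1.000
A /\ (~B -> B) = min(0.734, 1.000) = 0.734
~(A /\ (~B -> B)) = 1 − 0.734 = 0.266
~~(A /\ (~B -> B)) = 1 − 0.266 = 0.734
~~~(A /\ (~B -> B)) = 1 − 0.734 = 0.266
((B -> A) /\ ~~B) -> ~~~(A /\ (~B -> B)) = min(1, 1 − 0.810 + 0.266) = min(1, 0.456) = 0.456

0.456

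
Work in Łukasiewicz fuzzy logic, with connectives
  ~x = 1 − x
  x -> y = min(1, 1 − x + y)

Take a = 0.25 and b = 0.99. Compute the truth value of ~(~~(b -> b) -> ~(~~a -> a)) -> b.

b -> b = min(1, 1 − 0.99 + 0.99) = min(1, 1.00) = 1.00
~(b -> b) = 1 − 1.00 = 0.00
~~(b -> b) = 1 − 0.00 = 1.00
~a = 1 − 0.25 = 0.75
~~a = 1 − 0.75 = 0.25
~~a -> a = min(1, 1 − 0.25 + 0.25) = min(1, 1.00) = 1.00
~(~~a -> a) = 1 − 1.00 = 0.00
~~(b -> b) -> ~(~~a -> a) = min(1, 1 − 1.00 + 0.00) = min(1, 0.00) = 0.00
~(~~(b -> b) -> ~(~~a -> a)) = 1 − 0.00 = 1.00
~(~~(b -> b) -> ~(~~a -> a)) -> b = min(1, 1 − 1.00 + 0.99) = min(1, 0.99) = 0.99

0.99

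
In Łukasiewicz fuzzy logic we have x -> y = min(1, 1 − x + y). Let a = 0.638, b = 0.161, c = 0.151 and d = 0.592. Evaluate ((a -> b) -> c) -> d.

0.964

a -> b = min(1, 1 − 0.638 + 0.161) = min(1, 0.523) = 0.523
(a -> b) -> c = min(1, 1 − 0.523 + 0.151) = min(1, 0.628) = 0.628
((a -> b) -> c) -> d = min(1, 1 − 0.628 + 0.592) = min(1, 0.964) = 0.964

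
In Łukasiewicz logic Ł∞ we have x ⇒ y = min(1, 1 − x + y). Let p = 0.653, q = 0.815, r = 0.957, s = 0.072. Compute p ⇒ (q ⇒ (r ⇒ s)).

r ⇒ s = min(1, 1 − 0.957 + 0.072) = min(1, 0.115) = 0.115
q ⇒ (r ⇒ s) = min(1, 1 − 0.815 + 0.115) = min(1, 0.300) = 0.300
p ⇒ (q ⇒ (r ⇒ s)) = min(1, 1 − 0.653 + 0.300) = min(1, 0.647) = 0.647

0.647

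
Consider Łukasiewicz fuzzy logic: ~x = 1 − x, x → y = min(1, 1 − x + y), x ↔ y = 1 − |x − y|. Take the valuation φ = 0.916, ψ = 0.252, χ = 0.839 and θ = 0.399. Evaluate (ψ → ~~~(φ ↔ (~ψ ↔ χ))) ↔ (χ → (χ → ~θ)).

~ψ = 1 − 0.252 = 0.748
~ψ ↔ χ = 1 − |0.748 − 0.839| = 1 − 0.091 = 0.909
φ ↔ (~ψ ↔ χ) = 1 − |0.916 − 0.909| = 1 − 0.007 = 0.993
~(φ ↔ (~ψ ↔ χ)) = 1 − 0.993 = 0.007
~~(φ ↔ (~ψ ↔ χ)) = 1 − 0.007 = 0.993
~~~(φ ↔ (~ψ ↔ χ)) = 1 − 0.993 = 0.007
ψ → ~~~(φ ↔ (~ψ ↔ χ)) = min(1, 1 − 0.252 + 0.007) = min(1, 0.755) = 0.755
~θ = 1 − 0.399 = 0.601
χ → ~θ = min(1, 1 − 0.839 + 0.601) = min(1, 0.762) = 0.762
χ → (χ → ~θ) = min(1, 1 − 0.839 + 0.762) = min(1, 0.923) = 0.923
(ψ → ~~~(φ ↔ (~ψ ↔ χ))) ↔ (χ → (χ → ~θ)) = 1 − |0.755 − 0.923| = 1 − 0.168 = 0.832

0.832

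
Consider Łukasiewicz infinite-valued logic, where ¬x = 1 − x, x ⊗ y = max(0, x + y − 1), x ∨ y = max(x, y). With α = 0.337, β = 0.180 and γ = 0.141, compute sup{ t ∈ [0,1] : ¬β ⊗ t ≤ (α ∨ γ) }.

0.517

¬β = 1 − 0.180 = 0.820
So the left factor is ¬β = 0.820.
α ∨ γ = max(0.337, 0.141) = 0.337
So the right-hand bound is α ∨ γ = 0.337.
The residuum of the Łukasiewicz t-norm gives the supremum: min(1, 1 − 0.820 + 0.337).
1 − 0.820 + 0.337 = 0.517, so t = min(1, 0.517) = 0.517.
Check: 0.820 ⊗ 0.517 = max(0, 0.337) = 0.337 ≤ 0.337.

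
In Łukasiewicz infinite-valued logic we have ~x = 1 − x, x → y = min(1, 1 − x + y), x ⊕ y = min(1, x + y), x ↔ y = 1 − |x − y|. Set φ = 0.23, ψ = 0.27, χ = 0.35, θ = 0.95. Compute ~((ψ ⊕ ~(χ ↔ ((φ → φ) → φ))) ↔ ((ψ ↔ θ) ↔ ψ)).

φ → φ = min(1, 1 − 0.23 + 0.23) = min(1, 1.00) = 1.00
(φ → φ) → φ = min(1, 1 − 1.00 + 0.23) = min(1, 0.23) = 0.23
χ ↔ ((φ → φ) → φ) = 1 − |0.35 − 0.23| = 1 − 0.12 = 0.88
~(χ ↔ ((φ → φ) → φ)) = 1 − 0.88 = 0.12
ψ ⊕ ~(χ ↔ ((φ → φ) → φ)) = min(1, 0.27 + 0.12) = min(1, 0.39) = 0.39
ψ ↔ θ = 1 − |0.27 − 0.95| = 1 − 0.68 = 0.32
(ψ ↔ θ) ↔ ψ = 1 − |0.32 − 0.27| = 1 − 0.05 = 0.95
(ψ ⊕ ~(χ ↔ ((φ → φ) → φ))) ↔ ((ψ ↔ θ) ↔ ψ) = 1 − |0.39 − 0.95| = 1 − 0.56 = 0.44
~((ψ ⊕ ~(χ ↔ ((φ → φ) → φ))) ↔ ((ψ ↔ θ) ↔ ψ)) = 1 − 0.44 = 0.56

0.56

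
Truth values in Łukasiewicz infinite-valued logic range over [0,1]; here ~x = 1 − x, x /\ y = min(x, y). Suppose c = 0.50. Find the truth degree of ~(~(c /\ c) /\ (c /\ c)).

c /\ c = min(0.50, 0.50) = 0.50
~(c /\ c) = 1 − 0.50 = 0.50
~(c /\ c) /\ (c /\ c) = min(0.50, 0.50) = 0.50
~(~(c /\ c) /\ (c /\ c)) = 1 − 0.50 = 0.50

0.50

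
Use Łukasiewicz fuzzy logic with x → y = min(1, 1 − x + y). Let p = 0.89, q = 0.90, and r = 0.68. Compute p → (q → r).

0.89

q → r = min(1, 1 − 0.90 + 0.68) = min(1, 0.78) = 0.78
p → (q → r) = min(1, 1 − 0.89 + 0.78) = min(1, 0.89) = 0.89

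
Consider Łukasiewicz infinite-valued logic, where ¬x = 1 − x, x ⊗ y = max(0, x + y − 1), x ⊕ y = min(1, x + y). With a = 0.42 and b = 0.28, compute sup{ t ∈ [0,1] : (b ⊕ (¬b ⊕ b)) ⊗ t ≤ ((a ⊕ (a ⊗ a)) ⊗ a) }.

¬b = 1 − 0.28 = 0.72
¬b ⊕ b = min(1, 0.72 + 0.28) = min(1, 1.00) = 1.00
b ⊕ (¬b ⊕ b) = min(1, 0.28 + 1.00) = min(1, 1.28) = 1.00
So the left factor is b ⊕ (¬b ⊕ b) = 1.00.
a ⊗ a = max(0, 0.42 + 0.42 − 1) = max(0, -0.16) = 0.00
a ⊕ (a ⊗ a) = min(1, 0.42 + 0.00) = min(1, 0.42) = 0.42
(a ⊕ (a ⊗ a)) ⊗ a = max(0, 0.42 + 0.42 − 1) = max(0, -0.16) = 0.00
So the right-hand bound is (a ⊕ (a ⊗ a)) ⊗ a = 0.00.
The residuum of the Łukasiewicz t-norm gives the supremum: min(1, 1 − 1.00 + 0.00).
1 − 1.00 + 0.00 = 0.00, so t = min(1, 0.00) = 0.00.
Check: 1.00 ⊗ 0.00 = max(0, 0.00) = 0.00 ≤ 0.00.

0.00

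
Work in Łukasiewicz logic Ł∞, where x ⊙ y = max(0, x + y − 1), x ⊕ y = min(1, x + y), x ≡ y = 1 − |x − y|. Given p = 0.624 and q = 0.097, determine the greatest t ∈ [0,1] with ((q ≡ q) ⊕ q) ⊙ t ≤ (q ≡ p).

q ≡ q = 1 − |0.097 − 0.097| = 1 − 0.000 = 1.000
(q ≡ q) ⊕ q = min(1, 1.000 + 0.097) = min(1, 1.097) = 1.000
So the left factor is (q ≡ q) ⊕ q = 1.000.
q ≡ p = 1 − |0.097 − 0.624| = 1 − 0.527 = 0.473
So the right-hand bound is q ≡ p = 0.473.
The residuum of the Łukasiewicz t-norm gives the supremum: min(1, 1 − 1.000 + 0.473).
1 − 1.000 + 0.473 = 0.473, so t = min(1, 0.473) = 0.473.
Check: 1.000 ⊙ 0.473 = max(0, 0.473) = 0.473 ≤ 0.473.

0.473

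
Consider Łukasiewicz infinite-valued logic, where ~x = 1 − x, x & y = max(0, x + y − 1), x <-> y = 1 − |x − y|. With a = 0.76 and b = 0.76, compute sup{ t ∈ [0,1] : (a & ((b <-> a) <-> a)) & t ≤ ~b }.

0.72

b <-> a = 1 − |0.76 − 0.76| = 1 − 0.00 = 1.00
(b <-> a) <-> a = 1 − |1.00 − 0.76| = 1 − 0.24 = 0.76
a & ((b <-> a) <-> a) = max(0, 0.76 + 0.76 − 1) = max(0, 0.52) = 0.52
So the left factor is a & ((b <-> a) <-> a) = 0.52.
~b = 1 − 0.76 = 0.24
So the right-hand bound is ~b = 0.24.
The residuum of the Łukasiewicz t-norm gives the supremum: min(1, 1 − 0.52 + 0.24).
1 − 0.52 + 0.24 = 0.72, so t = min(1, 0.72) = 0.72.
Check: 0.52 & 0.72 = max(0, 0.24) = 0.24 ≤ 0.24.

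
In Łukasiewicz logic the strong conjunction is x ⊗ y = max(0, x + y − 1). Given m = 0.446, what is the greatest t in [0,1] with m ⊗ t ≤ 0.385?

The residuum of the Łukasiewicz t-norm gives the supremum: min(1, 1 − 0.446 + 0.385).
1 − 0.446 + 0.385 = 0.939, so t = min(1, 0.939) = 0.939.
Check: 0.446 ⊗ 0.939 = max(0, 0.385) = 0.385 ≤ 0.385.

0.939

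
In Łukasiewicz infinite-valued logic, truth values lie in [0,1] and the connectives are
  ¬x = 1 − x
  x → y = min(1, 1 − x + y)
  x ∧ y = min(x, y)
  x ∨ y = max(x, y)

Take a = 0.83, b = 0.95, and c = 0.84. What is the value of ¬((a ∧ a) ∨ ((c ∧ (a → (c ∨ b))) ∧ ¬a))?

a ∧ a = min(0.83, 0.83) = 0.83
c ∨ b = max(0.84, 0.95) = 0.95
a → (c ∨ b) = min(1, 1 − 0.83 + 0.95) = min(1, 1.12) = 1.00
c ∧ (a → (c ∨ b)) = min(0.84, 1.00) = 0.84
¬a = 1 − 0.83 = 0.17
(c ∧ (a → (c ∨ b))) ∧ ¬a = min(0.84, 0.17) = 0.17
(a ∧ a) ∨ ((c ∧ (a → (c ∨ b))) ∧ ¬a) = max(0.83, 0.17) = 0.83
¬((a ∧ a) ∨ ((c ∧ (a → (c ∨ b))) ∧ ¬a)) = 1 − 0.83 = 0.17

0.17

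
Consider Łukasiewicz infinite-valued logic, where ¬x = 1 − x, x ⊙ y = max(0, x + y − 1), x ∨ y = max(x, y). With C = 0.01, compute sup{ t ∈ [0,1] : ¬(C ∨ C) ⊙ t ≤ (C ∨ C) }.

0.02

C ∨ C = max(0.01, 0.01) = 0.01
¬(C ∨ C) = 1 − 0.01 = 0.99
So the left factor is ¬(C ∨ C) = 0.99.
So the right-hand bound is C ∨ C = 0.01.
The residuum of the Łukasiewicz t-norm gives the supremum: min(1, 1 − 0.99 + 0.01).
1 − 0.99 + 0.01 = 0.02, so t = min(1, 0.02) = 0.02.
Check: 0.99 ⊙ 0.02 = max(0, 0.01) = 0.01 ≤ 0.01.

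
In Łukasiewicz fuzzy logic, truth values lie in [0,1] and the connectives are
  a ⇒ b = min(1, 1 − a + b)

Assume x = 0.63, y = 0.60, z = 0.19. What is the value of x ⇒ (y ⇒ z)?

0.96

y ⇒ z = min(1, 1 − 0.60 + 0.19) = min(1, 0.59) = 0.59
x ⇒ (y ⇒ z) = min(1, 1 − 0.63 + 0.59) = min(1, 0.96) = 0.96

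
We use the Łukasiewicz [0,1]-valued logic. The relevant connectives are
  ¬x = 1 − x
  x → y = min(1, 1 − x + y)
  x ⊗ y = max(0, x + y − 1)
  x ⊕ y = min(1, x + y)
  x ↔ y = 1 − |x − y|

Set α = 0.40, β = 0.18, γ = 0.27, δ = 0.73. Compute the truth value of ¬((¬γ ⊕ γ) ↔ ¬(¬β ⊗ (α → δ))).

0.82

¬γ = 1 − 0.27 = 0.73
¬γ ⊕ γ = min(1, 0.73 + 0.27) = min(1, 1.00) = 1.00
¬β = 1 − 0.18 = 0.82
α → δ = min(1, 1 − 0.40 + 0.73) = min(1, 1.33) = 1.00
¬β ⊗ (α → δ) = max(0, 0.82 + 1.00 − 1) = max(0, 0.82) = 0.82
¬(¬β ⊗ (α → δ)) = 1 − 0.82 = 0.18
(¬γ ⊕ γ) ↔ ¬(¬β ⊗ (α → δ)) = 1 − |1.00 − 0.18| = 1 − 0.82 = 0.18
¬((¬γ ⊕ γ) ↔ ¬(¬β ⊗ (α → δ))) = 1 − 0.18 = 0.82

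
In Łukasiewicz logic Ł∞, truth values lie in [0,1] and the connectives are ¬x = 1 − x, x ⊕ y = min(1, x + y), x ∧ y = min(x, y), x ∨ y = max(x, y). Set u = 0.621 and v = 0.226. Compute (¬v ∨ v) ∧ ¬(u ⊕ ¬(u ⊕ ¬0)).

0.379

¬v = 1 − 0.226 = 0.774
¬v ∨ v = max(0.774, 0.226) = 0.774
¬0 = 1 − 0.000 = 1.000
u ⊕ ¬0 = min(1, 0.621 + 1.000) = min(1, 1.621) = 1.000
¬(u ⊕ ¬0) = 1 − 1.000 = 0.000
u ⊕ ¬(u ⊕ ¬0) = min(1, 0.621 + 0.000) = min(1, 0.621) = 0.621
¬(u ⊕ ¬(u ⊕ ¬0)) = 1 − 0.621 = 0.379
(¬v ∨ v) ∧ ¬(u ⊕ ¬(u ⊕ ¬0)) = min(0.774, 0.379) = 0.379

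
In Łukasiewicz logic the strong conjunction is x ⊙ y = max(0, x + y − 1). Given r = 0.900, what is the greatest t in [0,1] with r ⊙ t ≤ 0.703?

The residuum of the Łukasiewicz t-norm gives the supremum: min(1, 1 − 0.900 + 0.703).
1 − 0.900 + 0.703 = 0.803, so t = min(1, 0.803) = 0.803.
Check: 0.900 ⊙ 0.803 = max(0, 0.703) = 0.703 ≤ 0.703.

0.803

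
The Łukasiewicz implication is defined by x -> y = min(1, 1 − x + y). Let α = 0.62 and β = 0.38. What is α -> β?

α -> β = min(1, 1 − 0.62 + 0.38) = min(1, 0.76) = 0.76
For comparison, the Gödel implication (1 if x ≤ y else y) would give 0.38.

0.76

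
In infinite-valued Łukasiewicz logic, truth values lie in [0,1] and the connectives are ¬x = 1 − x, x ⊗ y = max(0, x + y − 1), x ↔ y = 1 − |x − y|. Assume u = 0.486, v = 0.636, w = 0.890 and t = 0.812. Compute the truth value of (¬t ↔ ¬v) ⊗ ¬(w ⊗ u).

0.448

¬t = 1 − 0.812 = 0.188
¬v = 1 − 0.636 = 0.364
¬t ↔ ¬v = 1 − |0.188 − 0.364| = 1 − 0.176 = 0.824
w ⊗ u = max(0, 0.890 + 0.486 − 1) = max(0, 0.376) = 0.376
¬(w ⊗ u) = 1 − 0.376 = 0.624
(¬t ↔ ¬v) ⊗ ¬(w ⊗ u) = max(0, 0.824 + 0.624 − 1) = max(0, 0.448) = 0.448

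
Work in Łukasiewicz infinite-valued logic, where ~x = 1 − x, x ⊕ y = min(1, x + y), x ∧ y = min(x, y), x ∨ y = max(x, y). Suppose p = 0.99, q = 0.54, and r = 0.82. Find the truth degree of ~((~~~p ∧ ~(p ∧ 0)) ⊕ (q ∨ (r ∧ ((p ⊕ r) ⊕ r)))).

0.17

~p = 1 − 0.99 = 0.01
~~p = 1 − 0.01 = 0.99
~~~p = 1 − 0.99 = 0.01
p ∧ 0 = min(0.99, 0.00) = 0.00
~(p ∧ 0) = 1 − 0.00 = 1.00
~~~p ∧ ~(p ∧ 0) = min(0.01, 1.00) = 0.01
p ⊕ r = min(1, 0.99 + 0.82) = min(1, 1.81) = 1.00
(p ⊕ r) ⊕ r = min(1, 1.00 + 0.82) = min(1, 1.82) = 1.00
r ∧ ((p ⊕ r) ⊕ r) = min(0.82, 1.00) = 0.82
q ∨ (r ∧ ((p ⊕ r) ⊕ r)) = max(0.54, 0.82) = 0.82
(~~~p ∧ ~(p ∧ 0)) ⊕ (q ∨ (r ∧ ((p ⊕ r) ⊕ r))) = min(1, 0.01 + 0.82) = min(1, 0.83) = 0.83
~((~~~p ∧ ~(p ∧ 0)) ⊕ (q ∨ (r ∧ ((p ⊕ r) ⊕ r)))) = 1 − 0.83 = 0.17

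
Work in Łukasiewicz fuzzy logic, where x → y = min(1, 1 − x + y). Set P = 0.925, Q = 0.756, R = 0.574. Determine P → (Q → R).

0.893

Q → R = min(1, 1 − 0.756 + 0.574) = min(1, 0.818) = 0.818
P → (Q → R) = min(1, 1 − 0.925 + 0.818) = min(1, 0.893) = 0.893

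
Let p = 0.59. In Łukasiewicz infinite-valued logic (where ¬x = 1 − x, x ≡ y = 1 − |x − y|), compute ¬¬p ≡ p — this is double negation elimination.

¬p = 1 − 0.59 = 0.41
¬¬p = 1 − 0.41 = 0.59
¬¬p ≡ p = 1 − |0.59 − 0.59| = 1 − 0.00 = 1.00
(As expected: always 1 in Ł∞ since negation is involutive.)

1.00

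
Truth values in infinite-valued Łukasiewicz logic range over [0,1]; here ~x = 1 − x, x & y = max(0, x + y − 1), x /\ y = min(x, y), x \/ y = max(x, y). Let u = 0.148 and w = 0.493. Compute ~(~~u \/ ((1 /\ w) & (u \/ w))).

0.852

~u = 1 − 0.148 = 0.852
~~u = 1 − 0.852 = 0.148
1 /\ w = min(1.000, 0.493) = 0.493
u \/ w = max(0.148, 0.493) = 0.493
(1 /\ w) & (u \/ w) = max(0, 0.493 + 0.493 − 1) = max(0, -0.014) = 0.000
~~u \/ ((1 /\ w) & (u \/ w)) = max(0.148, 0.000) = 0.148
~(~~u \/ ((1 /\ w) & (u \/ w))) = 1 − 0.148 = 0.852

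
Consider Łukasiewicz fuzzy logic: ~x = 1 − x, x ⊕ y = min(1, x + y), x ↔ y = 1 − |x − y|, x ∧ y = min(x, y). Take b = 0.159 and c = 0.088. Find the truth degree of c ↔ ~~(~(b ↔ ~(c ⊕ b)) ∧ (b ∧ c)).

c ⊕ b = min(1, 0.088 + 0.159) = min(1, 0.247) = 0.247
~(c ⊕ b) = 1 − 0.247 = 0.753
b ↔ ~(c ⊕ b) = 1 − |0.159 − 0.753| = 1 − 0.594 = 0.406
~(b ↔ ~(c ⊕ b)) = 1 − 0.406 = 0.594
b ∧ c = min(0.159, 0.088) = 0.088
~(b ↔ ~(c ⊕ b)) ∧ (b ∧ c) = min(0.594, 0.088) = 0.088
~(~(b ↔ ~(c ⊕ b)) ∧ (b ∧ c)) = 1 − 0.088 = 0.912
~~(~(b ↔ ~(c ⊕ b)) ∧ (b ∧ c)) = 1 − 0.912 = 0.088
c ↔ ~~(~(b ↔ ~(c ⊕ b)) ∧ (b ∧ c)) = 1 − |0.088 − 0.088| = 1 − 0.000 = 1.000

1.000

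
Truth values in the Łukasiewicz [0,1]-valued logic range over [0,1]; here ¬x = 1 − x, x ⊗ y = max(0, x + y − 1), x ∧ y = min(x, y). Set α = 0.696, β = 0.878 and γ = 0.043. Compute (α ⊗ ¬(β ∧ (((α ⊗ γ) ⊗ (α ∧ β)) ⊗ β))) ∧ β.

α ⊗ γ = max(0, 0.696 + 0.043 − 1) = max(0, -0.261) = 0.000
α ∧ β = min(0.696, 0.878) = 0.696
(α ⊗ γ) ⊗ (α ∧ β) = max(0, 0.000 + 0.696 − 1) = max(0, -0.304) = 0.000
((α ⊗ γ) ⊗ (α ∧ β)) ⊗ β = max(0, 0.000 + 0.878 − 1) = max(0, -0.122) = 0.000
β ∧ (((α ⊗ γ) ⊗ (α ∧ β)) ⊗ β) = min(0.878, 0.000) = 0.000
¬(β ∧ (((α ⊗ γ) ⊗ (α ∧ β)) ⊗ β)) = 1 − 0.000 = 1.000
α ⊗ ¬(β ∧ (((α ⊗ γ) ⊗ (α ∧ β)) ⊗ β)) = max(0, 0.696 + 1.000 − 1) = max(0, 0.696) = 0.696
(α ⊗ ¬(β ∧ (((α ⊗ γ) ⊗ (α ∧ β)) ⊗ β))) ∧ β = min(0.696, 0.878) = 0.696

0.696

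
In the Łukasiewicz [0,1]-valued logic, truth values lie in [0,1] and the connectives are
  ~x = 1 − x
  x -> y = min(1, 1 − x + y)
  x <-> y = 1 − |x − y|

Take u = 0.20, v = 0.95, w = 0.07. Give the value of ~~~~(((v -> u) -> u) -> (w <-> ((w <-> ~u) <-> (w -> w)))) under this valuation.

v -> u = min(1, 1 − 0.95 + 0.20) = min(1, 0.25) = 0.25
(v -> u) -> u = min(1, 1 − 0.25 + 0.20) = min(1, 0.95) = 0.95
~u = 1 − 0.20 = 0.80
w <-> ~u = 1 − |0.07 − 0.80| = 1 − 0.73 = 0.27
w -> w = min(1, 1 − 0.07 + 0.07) = min(1, 1.00) = 1.00
(w <-> ~u) <-> (w -> w) = 1 − |0.27 − 1.00| = 1 − 0.73 = 0.27
w <-> ((w <-> ~u) <-> (w -> w)) = 1 − |0.07 − 0.27| = 1 − 0.20 = 0.80
((v -> u) -> u) -> (w <-> ((w <-> ~u) <-> (w -> w))) = min(1, 1 − 0.95 + 0.80) = min(1, 0.85) = 0.85
~(((v -> u) -> u) -> (w <-> ((w <-> ~u) <-> (w -> w)))) = 1 − 0.85 = 0.15
~~(((v -> u) -> u) -> (w <-> ((w <-> ~u) <-> (w -> w)))) = 1 − 0.15 = 0.85
~~~(((v -> u) -> u) -> (w <-> ((w <-> ~u) <-> (w -> w)))) = 1 − 0.85 = 0.15
~~~~(((v -> u) -> u) -> (w <-> ((w <-> ~u) <-> (w -> w)))) = 1 − 0.15 = 0.85

0.85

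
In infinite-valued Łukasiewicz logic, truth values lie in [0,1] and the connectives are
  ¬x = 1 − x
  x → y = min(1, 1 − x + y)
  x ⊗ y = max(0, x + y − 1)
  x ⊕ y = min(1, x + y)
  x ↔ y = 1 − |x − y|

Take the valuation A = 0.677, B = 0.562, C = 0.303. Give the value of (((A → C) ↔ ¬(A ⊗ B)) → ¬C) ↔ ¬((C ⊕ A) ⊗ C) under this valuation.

0.885

A → C = min(1, 1 − 0.677 + 0.303) = min(1, 0.626) = 0.626
A ⊗ B = max(0, 0.677 + 0.562 − 1) = max(0, 0.239) = 0.239
¬(A ⊗ B) = 1 − 0.239 = 0.761
(A → C) ↔ ¬(A ⊗ B) = 1 − |0.626 − 0.761| = 1 − 0.135 = 0.865
¬C = 1 − 0.303 = 0.697
((A → C) ↔ ¬(A ⊗ B)) → ¬C = min(1, 1 − 0.865 + 0.697) = min(1, 0.832) = 0.832
C ⊕ A = min(1, 0.303 + 0.677) = min(1, 0.980) = 0.980
(C ⊕ A) ⊗ C = max(0, 0.980 + 0.303 − 1) = max(0, 0.283) = 0.283
¬((C ⊕ A) ⊗ C) = 1 − 0.283 = 0.717
(((A → C) ↔ ¬(A ⊗ B)) → ¬C) ↔ ¬((C ⊕ A) ⊗ C) = 1 − |0.832 − 0.717| = 1 − 0.115 = 0.885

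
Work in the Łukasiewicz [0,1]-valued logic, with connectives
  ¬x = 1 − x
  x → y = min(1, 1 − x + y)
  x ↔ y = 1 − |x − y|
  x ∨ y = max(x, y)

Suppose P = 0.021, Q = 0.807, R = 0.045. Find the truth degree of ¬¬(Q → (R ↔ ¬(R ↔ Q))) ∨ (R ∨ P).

R ↔ Q = 1 − |0.045 − 0.807| = 1 − 0.762 = 0.238
¬(R ↔ Q) = 1 − 0.238 = 0.762
R ↔ ¬(R ↔ Q) = 1 − |0.045 − 0.762| = 1 − 0.717 = 0.283
Q → (R ↔ ¬(R ↔ Q)) = min(1, 1 − 0.807 + 0.283) = min(1, 0.476) = 0.476
¬(Q → (R ↔ ¬(R ↔ Q))) = 1 − 0.476 = 0.524
¬¬(Q → (R ↔ ¬(R ↔ Q))) = 1 − 0.524 = 0.476
R ∨ P = max(0.045, 0.021) = 0.045
¬¬(Q → (R ↔ ¬(R ↔ Q))) ∨ (R ∨ P) = max(0.476, 0.045) = 0.476

0.476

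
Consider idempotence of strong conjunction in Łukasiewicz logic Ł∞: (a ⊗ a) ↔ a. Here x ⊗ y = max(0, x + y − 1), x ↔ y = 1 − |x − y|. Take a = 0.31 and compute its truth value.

0.69

a ⊗ a = max(0, 0.31 + 0.31 − 1) = max(0, -0.38) = 0.00
(a ⊗ a) ↔ a = 1 − |0.00 − 0.31| = 1 − 0.31 = 0.69
(The value 0.69 < 1 shows this instance is not satisfied; fails in Ł∞ since a ⊗ a = max(0, 2a−1) ≠ a in general.)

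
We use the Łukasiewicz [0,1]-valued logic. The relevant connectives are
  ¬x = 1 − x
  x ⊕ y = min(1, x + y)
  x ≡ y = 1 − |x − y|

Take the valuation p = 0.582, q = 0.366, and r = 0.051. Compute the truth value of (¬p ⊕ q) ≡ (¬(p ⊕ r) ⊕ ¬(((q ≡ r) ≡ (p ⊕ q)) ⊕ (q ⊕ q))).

0.583

¬p = 1 − 0.582 = 0.418
¬p ⊕ q = min(1, 0.418 + 0.366) = min(1, 0.784) = 0.784
p ⊕ r = min(1, 0.582 + 0.051) = min(1, 0.633) = 0.633
¬(p ⊕ r) = 1 − 0.633 = 0.367
q ≡ r = 1 − |0.366 − 0.051| = 1 − 0.315 = 0.685
p ⊕ q = min(1, 0.582 + 0.366) = min(1, 0.948) = 0.948
(q ≡ r) ≡ (p ⊕ q) = 1 − |0.685 − 0.948| = 1 − 0.263 = 0.737
q ⊕ q = min(1, 0.366 + 0.366) = min(1, 0.732) = 0.732
((q ≡ r) ≡ (p ⊕ q)) ⊕ (q ⊕ q) = min(1, 0.737 + 0.732) = min(1, 1.469) = 1.000
¬(((q ≡ r) ≡ (p ⊕ q)) ⊕ (q ⊕ q)) = 1 − 1.000 = 0.000
¬(p ⊕ r) ⊕ ¬(((q ≡ r) ≡ (p ⊕ q)) ⊕ (q ⊕ q)) = min(1, 0.367 + 0.000) = min(1, 0.367) = 0.367
(¬p ⊕ q) ≡ (¬(p ⊕ r) ⊕ ¬(((q ≡ r) ≡ (p ⊕ q)) ⊕ (q ⊕ q))) = 1 − |0.784 − 0.367| = 1 − 0.417 = 0.583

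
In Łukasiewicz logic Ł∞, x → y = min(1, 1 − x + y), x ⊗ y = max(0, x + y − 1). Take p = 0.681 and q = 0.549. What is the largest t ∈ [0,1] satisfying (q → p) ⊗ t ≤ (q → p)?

q → p = min(1, 1 − 0.549 + 0.681) = min(1, 1.132) = 1.000
So the left factor is q → p = 1.000.
So the right-hand bound is q → p = 1.000.
The residuum of the Łukasiewicz t-norm gives the supremum: min(1, 1 − 1.000 + 1.000).
1 − 1.000 + 1.000 = 1.000, so t = min(1, 1.000) = 1.000.
Check: 1.000 ⊗ 1.000 = max(0, 1.000) = 1.000 ≤ 1.000.

1.000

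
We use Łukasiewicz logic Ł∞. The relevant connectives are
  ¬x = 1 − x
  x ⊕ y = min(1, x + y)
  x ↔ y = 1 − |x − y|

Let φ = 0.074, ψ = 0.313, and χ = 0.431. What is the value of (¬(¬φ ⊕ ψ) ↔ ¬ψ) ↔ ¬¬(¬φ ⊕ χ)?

0.313

¬φ = 1 − 0.074 = 0.926
¬φ ⊕ ψ = min(1, 0.926 + 0.313) = min(1, 1.239) = 1.000
¬(¬φ ⊕ ψ) = 1 − 1.000 = 0.000
¬ψ = 1 − 0.313 = 0.687
¬(¬φ ⊕ ψ) ↔ ¬ψ = 1 − |0.000 − 0.687| = 1 − 0.687 = 0.313
¬φ ⊕ χ = min(1, 0.926 + 0.431) = min(1, 1.357) = 1.000
¬(¬φ ⊕ χ) = 1 − 1.000 = 0.000
¬¬(¬φ ⊕ χ) = 1 − 0.000 = 1.000
(¬(¬φ ⊕ ψ) ↔ ¬ψ) ↔ ¬¬(¬φ ⊕ χ) = 1 − |0.313 − 1.000| = 1 − 0.687 = 0.313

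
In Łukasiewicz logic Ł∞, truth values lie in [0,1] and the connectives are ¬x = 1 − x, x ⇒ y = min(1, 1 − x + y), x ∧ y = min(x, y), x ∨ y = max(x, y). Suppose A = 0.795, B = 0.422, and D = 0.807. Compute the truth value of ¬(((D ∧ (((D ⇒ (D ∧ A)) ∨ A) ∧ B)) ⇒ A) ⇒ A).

0.205

D ∧ A = min(0.807, 0.795) = 0.795
D ⇒ (D ∧ A) = min(1, 1 − 0.807 + 0.795) = min(1, 0.988) = 0.988
(D ⇒ (D ∧ A)) ∨ A = max(0.988, 0.795) = 0.988
((D ⇒ (D ∧ A)) ∨ A) ∧ B = min(0.988, 0.422) = 0.422
D ∧ (((D ⇒ (D ∧ A)) ∨ A) ∧ B) = min(0.807, 0.422) = 0.422
(D ∧ (((D ⇒ (D ∧ A)) ∨ A) ∧ B)) ⇒ A = min(1, 1 − 0.422 + 0.795) = min(1, 1.373) = 1.000
((D ∧ (((D ⇒ (D ∧ A)) ∨ A) ∧ B)) ⇒ A) ⇒ A = min(1, 1 − 1.000 + 0.795) = min(1, 0.795) = 0.795
¬(((D ∧ (((D ⇒ (D ∧ A)) ∨ A) ∧ B)) ⇒ A) ⇒ A) = 1 − 0.795 = 0.205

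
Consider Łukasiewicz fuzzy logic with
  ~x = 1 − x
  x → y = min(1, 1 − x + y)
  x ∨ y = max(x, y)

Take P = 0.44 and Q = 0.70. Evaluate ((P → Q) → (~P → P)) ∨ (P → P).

P → Q = min(1, 1 − 0.44 + 0.70) = min(1, 1.26) = 1.00
~P = 1 − 0.44 = 0.56
~P → P = min(1, 1 − 0.56 + 0.44) = min(1, 0.88) = 0.88
(P → Q) → (~P → P) = min(1, 1 − 1.00 + 0.88) = min(1, 0.88) = 0.88
P → P = min(1, 1 − 0.44 + 0.44) = min(1, 1.00) = 1.00
((P → Q) → (~P → P)) ∨ (P → P) = max(0.88, 1.00) = 1.00

1.00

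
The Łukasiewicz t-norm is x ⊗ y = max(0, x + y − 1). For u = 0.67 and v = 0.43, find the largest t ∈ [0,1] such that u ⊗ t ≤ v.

0.76

The residuum of the Łukasiewicz t-norm gives the supremum: min(1, 1 − 0.67 + 0.43).
1 − 0.67 + 0.43 = 0.76, so t = min(1, 0.76) = 0.76.
Check: 0.67 ⊗ 0.76 = max(0, 0.43) = 0.43 ≤ 0.43.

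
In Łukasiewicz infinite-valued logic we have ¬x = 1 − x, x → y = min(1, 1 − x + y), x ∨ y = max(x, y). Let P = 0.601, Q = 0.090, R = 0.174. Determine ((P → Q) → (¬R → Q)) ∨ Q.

0.775

P → Q = min(1, 1 − 0.601 + 0.090) = min(1, 0.489) = 0.489
¬R = 1 − 0.174 = 0.826
¬R → Q = min(1, 1 − 0.826 + 0.090) = min(1, 0.264) = 0.264
(P → Q) → (¬R → Q) = min(1, 1 − 0.489 + 0.264) = min(1, 0.775) = 0.775
((P → Q) → (¬R → Q)) ∨ Q = max(0.775, 0.090) = 0.775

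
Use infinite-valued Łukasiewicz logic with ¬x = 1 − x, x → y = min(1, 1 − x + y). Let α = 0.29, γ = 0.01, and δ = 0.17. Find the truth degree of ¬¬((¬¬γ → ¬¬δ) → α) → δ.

¬γ = 1 − 0.01 = 0.99
¬¬γ = 1 − 0.99 = 0.01
¬δ = 1 − 0.17 = 0.83
¬¬δ = 1 − 0.83 = 0.17
¬¬γ → ¬¬δ = min(1, 1 − 0.01 + 0.17) = min(1, 1.16) = 1.00
(¬¬γ → ¬¬δ) → α = min(1, 1 − 1.00 + 0.29) = min(1, 0.29) = 0.29
¬((¬¬γ → ¬¬δ) → α) = 1 − 0.29 = 0.71
¬¬((¬¬γ → ¬¬δ) → α) = 1 − 0.71 = 0.29
¬¬((¬¬γ → ¬¬δ) → α) → δ = min(1, 1 − 0.29 + 0.17) = min(1, 0.88) = 0.88

0.88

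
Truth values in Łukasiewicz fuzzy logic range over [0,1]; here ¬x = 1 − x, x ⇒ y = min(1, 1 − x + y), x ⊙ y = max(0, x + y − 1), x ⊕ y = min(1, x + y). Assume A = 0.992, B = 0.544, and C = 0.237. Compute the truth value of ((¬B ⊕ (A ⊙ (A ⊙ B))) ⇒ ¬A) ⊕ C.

¬B = 1 − 0.544 = 0.456
A ⊙ B = max(0, 0.992 + 0.544 − 1) = max(0, 0.536) = 0.536
A ⊙ (A ⊙ B) = max(0, 0.992 + 0.536 − 1) = max(0, 0.528) = 0.528
¬B ⊕ (A ⊙ (A ⊙ B)) = min(1, 0.456 + 0.528) = min(1, 0.984) = 0.984
¬A = 1 − 0.992 = 0.008
(¬B ⊕ (A ⊙ (A ⊙ B))) ⇒ ¬A = min(1, 1 − 0.984 + 0.008) = min(1, 0.024) = 0.024
((¬B ⊕ (A ⊙ (A ⊙ B))) ⇒ ¬A) ⊕ C = min(1, 0.024 + 0.237) = min(1, 0.261) = 0.261

0.261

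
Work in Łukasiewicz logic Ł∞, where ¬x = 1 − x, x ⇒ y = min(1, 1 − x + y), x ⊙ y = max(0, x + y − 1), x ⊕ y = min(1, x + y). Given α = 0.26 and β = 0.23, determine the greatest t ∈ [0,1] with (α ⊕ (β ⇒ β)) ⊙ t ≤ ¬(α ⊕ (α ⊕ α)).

0.22

β ⇒ β = min(1, 1 − 0.23 + 0.23) = min(1, 1.00) = 1.00
α ⊕ (β ⇒ β) = min(1, 0.26 + 1.00) = min(1, 1.26) = 1.00
So the left factor is α ⊕ (β ⇒ β) = 1.00.
α ⊕ α = min(1, 0.26 + 0.26) = min(1, 0.52) = 0.52
α ⊕ (α ⊕ α) = min(1, 0.26 + 0.52) = min(1, 0.78) = 0.78
¬(α ⊕ (α ⊕ α)) = 1 − 0.78 = 0.22
So the right-hand bound is ¬(α ⊕ (α ⊕ α)) = 0.22.
The residuum of the Łukasiewicz t-norm gives the supremum: min(1, 1 − 1.00 + 0.22).
1 − 1.00 + 0.22 = 0.22, so t = min(1, 0.22) = 0.22.
Check: 1.00 ⊙ 0.22 = max(0, 0.22) = 0.22 ≤ 0.22.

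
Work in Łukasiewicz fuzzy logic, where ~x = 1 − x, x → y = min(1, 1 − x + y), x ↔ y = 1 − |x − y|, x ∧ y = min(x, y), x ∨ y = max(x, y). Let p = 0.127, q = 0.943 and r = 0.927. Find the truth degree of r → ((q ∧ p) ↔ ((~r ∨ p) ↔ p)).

q ∧ p = min(0.943, 0.127) = 0.127
~r = 1 − 0.927 = 0.073
~r ∨ p = max(0.073, 0.127) = 0.127
(~r ∨ p) ↔ p = 1 − |0.127 − 0.127| = 1 − 0.000 = 1.000
(q ∧ p) ↔ ((~r ∨ p) ↔ p) = 1 − |0.127 − 1.000| = 1 − 0.873 = 0.127
r → ((q ∧ p) ↔ ((~r ∨ p) ↔ p)) = min(1, 1 − 0.927 + 0.127) = min(1, 0.200) = 0.200

0.200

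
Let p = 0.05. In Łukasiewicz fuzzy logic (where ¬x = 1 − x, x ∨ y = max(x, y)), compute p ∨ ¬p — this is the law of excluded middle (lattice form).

0.95

¬p = 1 − 0.05 = 0.95
p ∨ ¬p = max(0.05, 0.95) = 0.95
(The value 0.95 < 1 shows this instance is not satisfied; not a Ł∞-tautology — its value is max(a, 1−a).)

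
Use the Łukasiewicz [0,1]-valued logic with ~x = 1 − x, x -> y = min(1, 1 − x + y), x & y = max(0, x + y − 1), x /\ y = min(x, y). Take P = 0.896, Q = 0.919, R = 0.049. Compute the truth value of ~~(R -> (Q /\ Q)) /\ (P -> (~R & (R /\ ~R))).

Q /\ Q = min(0.919, 0.919) = 0.919
R -> (Q /\ Q) = min(1, 1 − 0.049 + 0.919) = min(1, 1.870) = 1.000
~(R -> (Q /\ Q)) = 1 − 1.000 = 0.000
~~(R -> (Q /\ Q)) = 1 − 0.000 = 1.000
~R = 1 − 0.049 = 0.951
R /\ ~R = min(0.049, 0.951) = 0.049
~R & (R /\ ~R) = max(0, 0.951 + 0.049 − 1) = max(0, 0.000) = 0.000
P -> (~R & (R /\ ~R)) = min(1, 1 − 0.896 + 0.000) = min(1, 0.104) = 0.104
~~(R -> (Q /\ Q)) /\ (P -> (~R & (R /\ ~R))) = min(1.000, 0.104) = 0.104

0.104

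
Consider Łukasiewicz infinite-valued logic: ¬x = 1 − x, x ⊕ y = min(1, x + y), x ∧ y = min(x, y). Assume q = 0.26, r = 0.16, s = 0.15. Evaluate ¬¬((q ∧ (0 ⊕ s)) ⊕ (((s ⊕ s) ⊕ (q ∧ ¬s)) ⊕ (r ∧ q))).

0.87

0 ⊕ s = min(1, 0.00 + 0.15) = min(1, 0.15) = 0.15
q ∧ (0 ⊕ s) = min(0.26, 0.15) = 0.15
s ⊕ s = min(1, 0.15 + 0.15) = min(1, 0.30) = 0.30
¬s = 1 − 0.15 = 0.85
q ∧ ¬s = min(0.26, 0.85) = 0.26
(s ⊕ s) ⊕ (q ∧ ¬s) = min(1, 0.30 + 0.26) = min(1, 0.56) = 0.56
r ∧ q = min(0.16, 0.26) = 0.16
((s ⊕ s) ⊕ (q ∧ ¬s)) ⊕ (r ∧ q) = min(1, 0.56 + 0.16) = min(1, 0.72) = 0.72
(q ∧ (0 ⊕ s)) ⊕ (((s ⊕ s) ⊕ (q ∧ ¬s)) ⊕ (r ∧ q)) = min(1, 0.15 + 0.72) = min(1, 0.87) = 0.87
¬((q ∧ (0 ⊕ s)) ⊕ (((s ⊕ s) ⊕ (q ∧ ¬s)) ⊕ (r ∧ q))) = 1 − 0.87 = 0.13
¬¬((q ∧ (0 ⊕ s)) ⊕ (((s ⊕ s) ⊕ (q ∧ ¬s)) ⊕ (r ∧ q))) = 1 − 0.13 = 0.87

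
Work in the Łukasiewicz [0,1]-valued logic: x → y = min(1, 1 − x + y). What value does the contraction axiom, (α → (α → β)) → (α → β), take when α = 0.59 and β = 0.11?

α → β = min(1, 1 − 0.59 + 0.11) = min(1, 0.52) = 0.52
α → (α → β) = min(1, 1 − 0.59 + 0.52) = min(1, 0.93) = 0.93
(α → (α → β)) → (α → β) = min(1, 1 − 0.93 + 0.52) = min(1, 0.59) = 0.59
(The value 0.59 < 1 shows this instance is not satisfied; fails in Ł∞ (the t-norm is not idempotent).)

0.59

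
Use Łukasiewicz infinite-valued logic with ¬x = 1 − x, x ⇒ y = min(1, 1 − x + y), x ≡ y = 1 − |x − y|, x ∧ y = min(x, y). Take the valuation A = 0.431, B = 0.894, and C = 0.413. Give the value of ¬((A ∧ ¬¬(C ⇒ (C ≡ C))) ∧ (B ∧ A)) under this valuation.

C ≡ C = 1 − |0.413 − 0.413| = 1 − 0.000 = 1.000
C ⇒ (C ≡ C) = min(1, 1 − 0.413 + 1.000) = min(1, 1.587) = 1.000
¬(C ⇒ (C ≡ C)) = 1 − 1.000 = 0.000
¬¬(C ⇒ (C ≡ C)) = 1 − 0.000 = 1.000
A ∧ ¬¬(C ⇒ (C ≡ C)) = min(0.431, 1.000) = 0.431
B ∧ A = min(0.894, 0.431) = 0.431
(A ∧ ¬¬(C ⇒ (C ≡ C))) ∧ (B ∧ A) = min(0.431, 0.431) = 0.431
¬((A ∧ ¬¬(C ⇒ (C ≡ C))) ∧ (B ∧ A)) = 1 − 0.431 = 0.569

0.569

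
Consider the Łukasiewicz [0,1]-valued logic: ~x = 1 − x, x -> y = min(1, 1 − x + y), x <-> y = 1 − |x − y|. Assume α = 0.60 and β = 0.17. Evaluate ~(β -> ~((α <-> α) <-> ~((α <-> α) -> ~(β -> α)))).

α <-> α = 1 − |0.60 − 0.60| = 1 − 0.00 = 1.00
β -> α = min(1, 1 − 0.17 + 0.60) = min(1, 1.43) = 1.00
~(β -> α) = 1 − 1.00 = 0.00
(α <-> α) -> ~(β -> α) = min(1, 1 − 1.00 + 0.00) = min(1, 0.00) = 0.00
~((α <-> α) -> ~(β -> α)) = 1 − 0.00 = 1.00
(α <-> α) <-> ~((α <-> α) -> ~(β -> α)) = 1 − |1.00 − 1.00| = 1 − 0.00 = 1.00
~((α <-> α) <-> ~((α <-> α) -> ~(β -> α))) = 1 − 1.00 = 0.00
β -> ~((α <-> α) <-> ~((α <-> α) -> ~(β -> α))) = min(1, 1 − 0.17 + 0.00) = min(1, 0.83) = 0.83
~(β -> ~((α <-> α) <-> ~((α <-> α) -> ~(β -> α)))) = 1 − 0.83 = 0.17

0.17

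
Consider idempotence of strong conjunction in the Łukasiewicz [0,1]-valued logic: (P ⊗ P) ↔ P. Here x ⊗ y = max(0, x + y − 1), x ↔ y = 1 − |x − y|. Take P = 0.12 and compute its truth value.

P ⊗ P = max(0, 0.12 + 0.12 − 1) = max(0, -0.76) = 0.00
(P ⊗ P) ↔ P = 1 − |0.00 − 0.12| = 1 − 0.12 = 0.88
(The value 0.88 < 1 shows this instance is not satisfied; fails in Ł∞ since a ⊗ a = max(0, 2a−1) ≠ a in general.)

0.88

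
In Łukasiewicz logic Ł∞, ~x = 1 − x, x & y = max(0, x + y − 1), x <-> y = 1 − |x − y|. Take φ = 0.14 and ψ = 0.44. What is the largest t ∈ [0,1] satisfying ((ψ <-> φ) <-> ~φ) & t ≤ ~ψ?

ψ <-> φ = 1 − |0.44 − 0.14| = 1 − 0.30 = 0.70
~φ = 1 − 0.14 = 0.86
(ψ <-> φ) <-> ~φ = 1 − |0.70 − 0.86| = 1 − 0.16 = 0.84
So the left factor is (ψ <-> φ) <-> ~φ = 0.84.
~ψ = 1 − 0.44 = 0.56
So the right-hand bound is ~ψ = 0.56.
The residuum of the Łukasiewicz t-norm gives the supremum: min(1, 1 − 0.84 + 0.56).
1 − 0.84 + 0.56 = 0.72, so t = min(1, 0.72) = 0.72.
Check: 0.84 & 0.72 = max(0, 0.56) = 0.56 ≤ 0.56.

0.72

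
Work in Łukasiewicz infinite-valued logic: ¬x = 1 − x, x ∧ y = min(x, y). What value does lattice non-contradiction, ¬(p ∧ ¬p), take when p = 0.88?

0.88

¬p = 1 − 0.88 = 0.12
p ∧ ¬p = min(0.88, 0.12) = 0.12
¬(p ∧ ¬p) = 1 − 0.12 = 0.88
(The value 0.88 < 1 shows this instance is not satisfied; not a Ł∞-tautology — its value is 1 − min(a, 1−a).)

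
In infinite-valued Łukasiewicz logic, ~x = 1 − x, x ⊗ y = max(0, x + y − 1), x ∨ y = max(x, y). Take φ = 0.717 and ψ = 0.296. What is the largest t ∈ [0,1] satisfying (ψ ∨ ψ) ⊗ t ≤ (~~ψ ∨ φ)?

1.000

ψ ∨ ψ = max(0.296, 0.296) = 0.296
So the left factor is ψ ∨ ψ = 0.296.
~ψ = 1 − 0.296 = 0.704
~~ψ = 1 − 0.704 = 0.296
~~ψ ∨ φ = max(0.296, 0.717) = 0.717
So the right-hand bound is ~~ψ ∨ φ = 0.717.
The residuum of the Łukasiewicz t-norm gives the supremum: min(1, 1 − 0.296 + 0.717).
1 − 0.296 + 0.717 = 1.421, so t = min(1, 1.421) = 1.000.
Check: 0.296 ⊗ 1.000 = max(0, 0.296) = 0.296 ≤ 0.717.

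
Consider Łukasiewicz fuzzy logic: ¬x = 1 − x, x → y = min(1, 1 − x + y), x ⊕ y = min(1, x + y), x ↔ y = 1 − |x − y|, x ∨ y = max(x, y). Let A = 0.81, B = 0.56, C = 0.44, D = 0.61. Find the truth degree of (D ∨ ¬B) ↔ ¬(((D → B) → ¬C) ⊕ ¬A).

¬B = 1 − 0.56 = 0.44
D ∨ ¬B = max(0.61, 0.44) = 0.61
D → B = min(1, 1 − 0.61 + 0.56) = min(1, 0.95) = 0.95
¬C = 1 − 0.44 = 0.56
(D → B) → ¬C = min(1, 1 − 0.95 + 0.56) = min(1, 0.61) = 0.61
¬A = 1 − 0.81 = 0.19
((D → B) → ¬C) ⊕ ¬A = min(1, 0.61 + 0.19) = min(1, 0.80) = 0.80
¬(((D → B) → ¬C) ⊕ ¬A) = 1 − 0.80 = 0.20
(D ∨ ¬B) ↔ ¬(((D → B) → ¬C) ⊕ ¬A) = 1 − |0.61 − 0.20| = 1 − 0.41 = 0.59

0.59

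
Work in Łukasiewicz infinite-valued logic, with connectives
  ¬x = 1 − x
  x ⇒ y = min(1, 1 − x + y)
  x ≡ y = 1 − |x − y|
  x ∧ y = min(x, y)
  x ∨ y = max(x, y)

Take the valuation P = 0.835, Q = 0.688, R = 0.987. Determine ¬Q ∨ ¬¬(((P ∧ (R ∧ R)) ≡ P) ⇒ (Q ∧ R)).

¬Q = 1 − 0.688 = 0.312
R ∧ R = min(0.987, 0.987) = 0.987
P ∧ (R ∧ R) = min(0.835, 0.987) = 0.835
(P ∧ (R ∧ R)) ≡ P = 1 − |0.835 − 0.835| = 1 − 0.000 = 1.000
Q ∧ R = min(0.688, 0.987) = 0.688
((P ∧ (R ∧ R)) ≡ P) ⇒ (Q ∧ R) = min(1, 1 − 1.000 + 0.688) = min(1, 0.688) = 0.688
¬(((P ∧ (R ∧ R)) ≡ P) ⇒ (Q ∧ R)) = 1 − 0.688 = 0.312
¬¬(((P ∧ (R ∧ R)) ≡ P) ⇒ (Q ∧ R)) = 1 − 0.312 = 0.688
¬Q ∨ ¬¬(((P ∧ (R ∧ R)) ≡ P) ⇒ (Q ∧ R)) = max(0.312, 0.688) = 0.688

0.688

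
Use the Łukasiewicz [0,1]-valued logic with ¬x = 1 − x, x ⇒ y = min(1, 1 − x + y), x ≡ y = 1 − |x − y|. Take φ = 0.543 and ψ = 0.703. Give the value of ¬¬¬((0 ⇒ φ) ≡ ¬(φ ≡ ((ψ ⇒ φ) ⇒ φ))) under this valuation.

0.840

0 ⇒ φ = min(1, 1 − 0.000 + 0.543) = min(1, 1.543) = 1.000
ψ ⇒ φ = min(1, 1 − 0.703 + 0.543) = min(1, 0.840) = 0.840
(ψ ⇒ φ) ⇒ φ = min(1, 1 − 0.840 + 0.543) = min(1, 0.703) = 0.703
φ ≡ ((ψ ⇒ φ) ⇒ φ) = 1 − |0.543 − 0.703| = 1 − 0.160 = 0.840
¬(φ ≡ ((ψ ⇒ φ) ⇒ φ)) = 1 − 0.840 = 0.160
(0 ⇒ φ) ≡ ¬(φ ≡ ((ψ ⇒ φ) ⇒ φ)) = 1 − |1.000 − 0.160| = 1 − 0.840 = 0.160
¬((0 ⇒ φ) ≡ ¬(φ ≡ ((ψ ⇒ φ) ⇒ φ))) = 1 − 0.160 = 0.840
¬¬((0 ⇒ φ) ≡ ¬(φ ≡ ((ψ ⇒ φ) ⇒ φ))) = 1 − 0.840 = 0.160
¬¬¬((0 ⇒ φ) ≡ ¬(φ ≡ ((ψ ⇒ φ) ⇒ φ))) = 1 − 0.160 = 0.840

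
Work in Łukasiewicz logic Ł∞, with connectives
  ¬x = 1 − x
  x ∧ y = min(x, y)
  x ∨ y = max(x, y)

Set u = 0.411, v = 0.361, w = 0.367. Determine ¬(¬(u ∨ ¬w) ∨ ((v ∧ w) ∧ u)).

0.633

¬w = 1 − 0.367 = 0.633
u ∨ ¬w = max(0.411, 0.633) = 0.633
¬(u ∨ ¬w) = 1 − 0.633 = 0.367
v ∧ w = min(0.361, 0.367) = 0.361
(v ∧ w) ∧ u = min(0.361, 0.411) = 0.361
¬(u ∨ ¬w) ∨ ((v ∧ w) ∧ u) = max(0.367, 0.361) = 0.367
¬(¬(u ∨ ¬w) ∨ ((v ∧ w) ∧ u)) = 1 − 0.367 = 0.633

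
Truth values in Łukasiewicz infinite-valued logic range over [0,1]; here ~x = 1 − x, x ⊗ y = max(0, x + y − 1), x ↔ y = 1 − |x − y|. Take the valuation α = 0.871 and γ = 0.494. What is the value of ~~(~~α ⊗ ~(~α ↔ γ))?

~α = 1 − 0.871 = 0.129
~~α = 1 − 0.129 = 0.871
~α ↔ γ = 1 − |0.129 − 0.494| = 1 − 0.365 = 0.635
~(~α ↔ γ) = 1 − 0.635 = 0.365
~~α ⊗ ~(~α ↔ γ) = max(0, 0.871 + 0.365 − 1) = max(0, 0.236) = 0.236
~(~~α ⊗ ~(~α ↔ γ)) = 1 − 0.236 = 0.764
~~(~~α ⊗ ~(~α ↔ γ)) = 1 − 0.764 = 0.236

0.236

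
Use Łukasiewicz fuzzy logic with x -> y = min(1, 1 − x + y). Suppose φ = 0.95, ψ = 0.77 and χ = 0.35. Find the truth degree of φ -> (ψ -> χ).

0.63

ψ -> χ = min(1, 1 − 0.77 + 0.35) = min(1, 0.58) = 0.58
φ -> (ψ -> χ) = min(1, 1 − 0.95 + 0.58) = min(1, 0.63) = 0.63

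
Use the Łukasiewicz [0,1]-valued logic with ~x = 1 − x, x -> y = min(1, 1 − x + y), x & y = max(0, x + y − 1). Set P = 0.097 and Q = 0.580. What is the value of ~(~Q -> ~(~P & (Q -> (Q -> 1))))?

0.323

~Q = 1 − 0.580 = 0.420
~P = 1 − 0.097 = 0.903
Q -> 1 = min(1, 1 − 0.580 + 1.000) = min(1, 1.420) = 1.000
Q -> (Q -> 1) = min(1, 1 − 0.580 + 1.000) = min(1, 1.420) = 1.000
~P & (Q -> (Q -> 1)) = max(0, 0.903 + 1.000 − 1) = max(0, 0.903) = 0.903
~(~P & (Q -> (Q -> 1))) = 1 − 0.903 = 0.097
~Q -> ~(~P & (Q -> (Q -> 1))) = min(1, 1 − 0.420 + 0.097) = min(1, 0.677) = 0.677
~(~Q -> ~(~P & (Q -> (Q -> 1)))) = 1 − 0.677 = 0.323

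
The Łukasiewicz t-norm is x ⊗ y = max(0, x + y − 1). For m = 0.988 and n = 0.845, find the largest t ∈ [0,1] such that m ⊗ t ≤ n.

The residuum of the Łukasiewicz t-norm gives the supremum: min(1, 1 − 0.988 + 0.845).
1 − 0.988 + 0.845 = 0.857, so t = min(1, 0.857) = 0.857.
Check: 0.988 ⊗ 0.857 = max(0, 0.845) = 0.845 ≤ 0.845.

0.857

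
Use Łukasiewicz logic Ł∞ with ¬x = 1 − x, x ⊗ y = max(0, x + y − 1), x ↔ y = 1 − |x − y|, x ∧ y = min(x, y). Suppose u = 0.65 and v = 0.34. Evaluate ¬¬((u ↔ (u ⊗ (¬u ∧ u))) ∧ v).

¬u = 1 − 0.65 = 0.35
¬u ∧ u = min(0.35, 0.65) = 0.35
u ⊗ (¬u ∧ u) = max(0, 0.65 + 0.35 − 1) = max(0, 0.00) = 0.00
u ↔ (u ⊗ (¬u ∧ u)) = 1 − |0.65 − 0.00| = 1 − 0.65 = 0.35
(u ↔ (u ⊗ (¬u ∧ u))) ∧ v = min(0.35, 0.34) = 0.34
¬((u ↔ (u ⊗ (¬u ∧ u))) ∧ v) = 1 − 0.34 = 0.66
¬¬((u ↔ (u ⊗ (¬u ∧ u))) ∧ v) = 1 − 0.66 = 0.34

0.34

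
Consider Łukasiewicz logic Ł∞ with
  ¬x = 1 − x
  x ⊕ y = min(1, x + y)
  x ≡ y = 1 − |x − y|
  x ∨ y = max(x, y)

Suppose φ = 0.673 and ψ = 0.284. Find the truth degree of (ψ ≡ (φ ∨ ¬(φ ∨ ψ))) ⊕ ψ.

0.895

φ ∨ ψ = max(0.673, 0.284) = 0.673
¬(φ ∨ ψ) = 1 − 0.673 = 0.327
φ ∨ ¬(φ ∨ ψ) = max(0.673, 0.327) = 0.673
ψ ≡ (φ ∨ ¬(φ ∨ ψ)) = 1 − |0.284 − 0.673| = 1 − 0.389 = 0.611
(ψ ≡ (φ ∨ ¬(φ ∨ ψ))) ⊕ ψ = min(1, 0.611 + 0.284) = min(1, 0.895) = 0.895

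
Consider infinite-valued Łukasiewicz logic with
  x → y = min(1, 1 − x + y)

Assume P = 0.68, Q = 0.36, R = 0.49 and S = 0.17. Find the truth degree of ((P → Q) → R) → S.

0.36

P → Q = min(1, 1 − 0.68 + 0.36) = min(1, 0.68) = 0.68
(P → Q) → R = min(1, 1 − 0.68 + 0.49) = min(1, 0.81) = 0.81
((P → Q) → R) → S = min(1, 1 − 0.81 + 0.17) = min(1, 0.36) = 0.36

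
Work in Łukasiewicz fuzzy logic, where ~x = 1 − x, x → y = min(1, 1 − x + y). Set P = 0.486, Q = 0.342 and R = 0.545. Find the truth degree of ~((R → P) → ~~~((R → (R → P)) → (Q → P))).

R → P = min(1, 1 − 0.545 + 0.486) = min(1, 0.941) = 0.941
R → (R → P) = min(1, 1 − 0.545 + 0.941) = min(1, 1.396) = 1.000
Q → P = min(1, 1 − 0.342 + 0.486) = min(1, 1.144) = 1.000
(R → (R → P)) → (Q → P) = min(1, 1 − 1.000 + 1.000) = min(1, 1.000) = 1.000
~((R → (R → P)) → (Q → P)) = 1 − 1.000 = 0.000
~~((R → (R → P)) → (Q → P)) = 1 − 0.000 = 1.000
~~~((R → (R → P)) → (Q → P)) = 1 − 1.000 = 0.000
(R → P) → ~~~((R → (R → P)) → (Q → P)) = min(1, 1 − 0.941 + 0.000) = min(1, 0.059) = 0.059
~((R → P) → ~~~((R → (R → P)) → (Q → P))) = 1 − 0.059 = 0.941

0.941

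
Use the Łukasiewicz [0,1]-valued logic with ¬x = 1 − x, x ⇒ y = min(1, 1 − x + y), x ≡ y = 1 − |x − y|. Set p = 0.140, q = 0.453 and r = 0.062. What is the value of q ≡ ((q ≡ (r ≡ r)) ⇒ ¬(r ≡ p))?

0.828

r ≡ r = 1 − |0.062 − 0.062| = 1 − 0.000 = 1.000
q ≡ (r ≡ r) = 1 − |0.453 − 1.000| = 1 − 0.547 = 0.453
r ≡ p = 1 − |0.062 − 0.140| = 1 − 0.078 = 0.922
¬(r ≡ p) = 1 − 0.922 = 0.078
(q ≡ (r ≡ r)) ⇒ ¬(r ≡ p) = min(1, 1 − 0.453 + 0.078) = min(1, 0.625) = 0.625
q ≡ ((q ≡ (r ≡ r)) ⇒ ¬(r ≡ p)) = 1 − |0.453 − 0.625| = 1 − 0.172 = 0.828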